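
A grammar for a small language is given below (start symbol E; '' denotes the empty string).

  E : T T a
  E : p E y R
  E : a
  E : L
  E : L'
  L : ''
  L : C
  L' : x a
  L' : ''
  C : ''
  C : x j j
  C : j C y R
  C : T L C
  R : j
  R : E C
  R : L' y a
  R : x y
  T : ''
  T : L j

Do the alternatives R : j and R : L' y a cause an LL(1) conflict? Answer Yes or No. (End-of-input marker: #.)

No

FIRST(j) = { j } and FIRST(L' y a) = { x, y }.
The FIRST sets are disjoint and neither alternative is nullable — no conflict.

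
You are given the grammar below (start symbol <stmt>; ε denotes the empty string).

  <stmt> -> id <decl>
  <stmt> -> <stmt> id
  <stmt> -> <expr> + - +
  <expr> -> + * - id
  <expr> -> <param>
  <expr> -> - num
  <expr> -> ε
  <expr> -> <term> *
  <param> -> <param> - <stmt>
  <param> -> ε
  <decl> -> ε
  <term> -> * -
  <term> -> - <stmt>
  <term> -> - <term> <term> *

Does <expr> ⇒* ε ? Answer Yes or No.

Yes

<expr> has an ε-production, so <expr> ⇒ ε.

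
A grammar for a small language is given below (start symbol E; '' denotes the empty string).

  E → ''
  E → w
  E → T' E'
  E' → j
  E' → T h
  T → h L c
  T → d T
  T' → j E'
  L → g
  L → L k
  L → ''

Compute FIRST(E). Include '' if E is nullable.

{ j, w, '' }

E → '' contributes ''.
E → w contributes {w}.
From E → T' E': add FIRST(T') = { j }.
Union: FIRST(E) = { j, w, '' }.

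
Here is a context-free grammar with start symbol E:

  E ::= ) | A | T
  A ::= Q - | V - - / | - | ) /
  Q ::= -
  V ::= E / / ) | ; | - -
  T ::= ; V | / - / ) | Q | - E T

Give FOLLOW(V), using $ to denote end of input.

{ $, -, /, ; }

In A ::= V - - /: add FIRST(- - /) = { - }.
In T ::= ; V: V is at the end, add FOLLOW(T) = { $, -, /, ; }.
Union: FOLLOW(V) = { $, -, /, ; }.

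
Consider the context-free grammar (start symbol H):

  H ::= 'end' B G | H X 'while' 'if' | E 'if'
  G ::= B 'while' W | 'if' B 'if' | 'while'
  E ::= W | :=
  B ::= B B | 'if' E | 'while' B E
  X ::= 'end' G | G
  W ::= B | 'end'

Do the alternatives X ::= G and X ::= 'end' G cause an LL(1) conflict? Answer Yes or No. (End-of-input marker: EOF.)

No

FIRST(G) = { 'if', 'while' } and FIRST('end' G) = { 'end' }.
The FIRST sets are disjoint and neither alternative is nullable — no conflict.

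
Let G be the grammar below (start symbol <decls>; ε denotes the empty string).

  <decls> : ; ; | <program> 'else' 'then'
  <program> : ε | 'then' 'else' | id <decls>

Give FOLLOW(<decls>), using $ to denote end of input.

{ $, 'else' }

<decls> is the start symbol, so $ ∈ FOLLOW(<decls>).
In <program> : id <decls>: <decls> is at the end, add FOLLOW(<program>) = { 'else' }.
Union: FOLLOW(<decls>) = { $, 'else' }.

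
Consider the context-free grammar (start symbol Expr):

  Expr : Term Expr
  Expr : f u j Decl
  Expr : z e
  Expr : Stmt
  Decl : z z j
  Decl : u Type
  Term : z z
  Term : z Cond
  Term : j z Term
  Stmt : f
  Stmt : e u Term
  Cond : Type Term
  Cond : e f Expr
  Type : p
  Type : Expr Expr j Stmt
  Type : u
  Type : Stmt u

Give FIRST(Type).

{ e, f, j, p, u, z }

Type : p contributes {p}.
From Type : Expr Expr j Stmt: add FIRST(Expr) = { e, f, j, z }.
Type : u contributes {u}.
From Type : Stmt u: add FIRST(Stmt) = { e, f }.
Union: FIRST(Type) = { e, f, j, p, u, z }.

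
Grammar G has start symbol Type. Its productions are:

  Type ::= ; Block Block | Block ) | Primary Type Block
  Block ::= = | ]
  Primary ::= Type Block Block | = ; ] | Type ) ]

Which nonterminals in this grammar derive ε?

No nonterminal has an empty production or an RHS whose symbols are all nullable.

{ } (none)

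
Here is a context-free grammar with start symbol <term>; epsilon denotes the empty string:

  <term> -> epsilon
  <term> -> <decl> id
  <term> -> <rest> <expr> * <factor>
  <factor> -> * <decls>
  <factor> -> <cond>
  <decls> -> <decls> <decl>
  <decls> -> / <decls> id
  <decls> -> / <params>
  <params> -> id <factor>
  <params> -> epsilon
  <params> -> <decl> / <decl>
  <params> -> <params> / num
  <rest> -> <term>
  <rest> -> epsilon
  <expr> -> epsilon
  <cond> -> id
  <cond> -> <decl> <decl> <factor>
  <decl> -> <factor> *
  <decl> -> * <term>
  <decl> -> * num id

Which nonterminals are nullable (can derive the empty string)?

Directly nullable (have an epsilon-production): <term>, <params>, <rest>, <expr>.
No other nonterminal has a production whose RHS symbols are all nullable.

{ <expr>, <params>, <rest>, <term> }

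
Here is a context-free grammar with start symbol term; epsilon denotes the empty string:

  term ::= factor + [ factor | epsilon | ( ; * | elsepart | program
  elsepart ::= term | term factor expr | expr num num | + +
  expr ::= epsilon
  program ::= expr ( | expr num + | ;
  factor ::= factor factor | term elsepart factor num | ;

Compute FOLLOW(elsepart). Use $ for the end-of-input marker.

In term ::= elsepart: elsepart is at the end, add FOLLOW(term) = { $, (, +, ;, num }.
In factor ::= term elsepart factor num: add FIRST(factor num) = { (, +, ;, num }.
Union: FOLLOW(elsepart) = { $, (, +, ;, num }.

{ $, (, +, ;, num }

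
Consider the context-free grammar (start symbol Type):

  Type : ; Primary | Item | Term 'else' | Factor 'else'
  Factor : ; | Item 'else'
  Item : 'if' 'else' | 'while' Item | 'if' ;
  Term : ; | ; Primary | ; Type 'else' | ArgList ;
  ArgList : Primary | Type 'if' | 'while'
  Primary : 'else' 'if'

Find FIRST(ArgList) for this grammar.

From ArgList : Primary: add FIRST(Primary) = { 'else' }.
From ArgList : Type 'if': add FIRST(Type) = { 'else', 'if', 'while', ; }.
ArgList : 'while' contributes {'while'}.
Union: FIRST(ArgList) = { 'else', 'if', 'while', ; }.

{ 'else', 'if', 'while', ; }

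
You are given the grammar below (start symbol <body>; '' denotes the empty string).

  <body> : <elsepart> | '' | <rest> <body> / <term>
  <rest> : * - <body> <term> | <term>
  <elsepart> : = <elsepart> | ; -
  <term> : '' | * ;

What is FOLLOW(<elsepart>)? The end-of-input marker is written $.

{ $, *, /, ;, = }

In <body> : <elsepart>: <elsepart> is at the end, add FOLLOW(<body>) = { $, *, /, ;, = }.
In <elsepart> : = <elsepart>: <elsepart> is at the end, add FOLLOW(<elsepart>) = { $, *, /, ;, = }.
Union: FOLLOW(<elsepart>) = { $, *, /, ;, = }.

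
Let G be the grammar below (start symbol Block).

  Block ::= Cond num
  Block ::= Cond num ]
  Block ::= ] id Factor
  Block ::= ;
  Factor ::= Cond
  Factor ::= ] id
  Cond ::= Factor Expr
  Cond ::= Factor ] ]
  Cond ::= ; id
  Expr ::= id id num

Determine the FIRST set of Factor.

From Factor ::= Cond: add FIRST(Cond) = { ;, ] }.
Factor ::= ] id contributes {]}.
Union: FIRST(Factor) = { ;, ] }.

{ ;, ] }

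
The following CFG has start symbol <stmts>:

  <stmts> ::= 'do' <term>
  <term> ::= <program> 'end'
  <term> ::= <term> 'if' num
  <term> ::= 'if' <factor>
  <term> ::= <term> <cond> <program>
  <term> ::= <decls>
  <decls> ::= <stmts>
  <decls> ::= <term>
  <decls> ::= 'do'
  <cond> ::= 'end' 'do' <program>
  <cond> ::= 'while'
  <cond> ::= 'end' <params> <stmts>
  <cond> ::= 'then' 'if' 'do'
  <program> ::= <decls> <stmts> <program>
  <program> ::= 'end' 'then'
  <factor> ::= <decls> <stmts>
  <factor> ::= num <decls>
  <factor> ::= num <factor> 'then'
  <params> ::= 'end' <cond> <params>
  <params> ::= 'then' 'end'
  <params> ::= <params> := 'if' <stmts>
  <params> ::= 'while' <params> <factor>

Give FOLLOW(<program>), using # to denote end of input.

{ #, 'do', 'end', 'if', 'then', 'while', :=, num }

In <term> ::= <program> 'end': add FIRST('end') = { 'end' }.
In <term> ::= <term> <cond> <program>: <program> is at the end, add FOLLOW(<term>) = { #, 'do', 'end', 'if', 'then', 'while', :=, num }.
In <cond> ::= 'end' 'do' <program>: <program> is at the end, add FOLLOW(<cond>) = { 'do', 'end', 'if', 'then', 'while' }.
In <program> ::= <decls> <stmts> <program>: <program> is at the end, add FOLLOW(<program>) = { #, 'do', 'end', 'if', 'then', 'while', :=, num }.
Union: FOLLOW(<program>) = { #, 'do', 'end', 'if', 'then', 'while', :=, num }.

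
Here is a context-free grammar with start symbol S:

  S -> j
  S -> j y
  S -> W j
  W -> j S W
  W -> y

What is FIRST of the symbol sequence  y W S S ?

y is a terminal; add {y} and stop.

{ y }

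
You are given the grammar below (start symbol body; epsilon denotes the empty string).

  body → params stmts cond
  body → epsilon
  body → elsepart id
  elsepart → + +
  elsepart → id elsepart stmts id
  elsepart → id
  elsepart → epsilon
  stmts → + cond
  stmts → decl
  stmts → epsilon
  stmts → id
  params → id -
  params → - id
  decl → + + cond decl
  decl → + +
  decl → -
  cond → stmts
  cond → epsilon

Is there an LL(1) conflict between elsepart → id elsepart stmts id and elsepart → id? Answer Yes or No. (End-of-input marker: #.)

Yes

FIRST(id elsepart stmts id) = { id } and FIRST(id) = { id }.
Both contain id, so the two alternatives are not disjoint — LL(1) conflict.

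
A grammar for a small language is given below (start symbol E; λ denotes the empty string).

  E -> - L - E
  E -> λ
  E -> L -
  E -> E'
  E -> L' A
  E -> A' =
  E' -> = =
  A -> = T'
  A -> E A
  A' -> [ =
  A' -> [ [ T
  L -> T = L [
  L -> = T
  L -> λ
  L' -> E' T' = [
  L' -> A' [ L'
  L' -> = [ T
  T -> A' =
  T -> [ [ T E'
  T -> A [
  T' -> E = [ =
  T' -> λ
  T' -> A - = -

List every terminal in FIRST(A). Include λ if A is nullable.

{ -, =, [ }

A -> = T' contributes {=}.
From A -> E A: E nullable, take FIRST(E) ∪ FIRST(A) = { -, =, [ }.
Union: FIRST(A) = { -, =, [ }.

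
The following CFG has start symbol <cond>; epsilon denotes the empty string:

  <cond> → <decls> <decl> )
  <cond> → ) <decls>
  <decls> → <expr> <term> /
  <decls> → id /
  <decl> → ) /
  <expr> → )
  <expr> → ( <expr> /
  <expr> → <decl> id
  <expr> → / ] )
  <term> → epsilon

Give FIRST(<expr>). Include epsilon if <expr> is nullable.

{ (, ), / }

<expr> → ) contributes {)}.
<expr> → ( <expr> / contributes {(}.
From <expr> → <decl> id: add FIRST(<decl>) = { ) }.
<expr> → / ] ) contributes {/}.
Union: FIRST(<expr>) = { (, ), / }.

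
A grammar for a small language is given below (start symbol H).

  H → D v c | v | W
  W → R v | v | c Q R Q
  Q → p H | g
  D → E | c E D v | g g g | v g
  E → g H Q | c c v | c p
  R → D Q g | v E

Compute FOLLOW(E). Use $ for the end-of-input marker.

{ c, g, p, v }

In D → E: E is at the end, add FOLLOW(D) = { g, p, v }.
In D → c E D v: add FIRST(D v) = { c, g, v }.
In R → v E: E is at the end, add FOLLOW(R) = { g, p, v }.
Union: FOLLOW(E) = { c, g, p, v }.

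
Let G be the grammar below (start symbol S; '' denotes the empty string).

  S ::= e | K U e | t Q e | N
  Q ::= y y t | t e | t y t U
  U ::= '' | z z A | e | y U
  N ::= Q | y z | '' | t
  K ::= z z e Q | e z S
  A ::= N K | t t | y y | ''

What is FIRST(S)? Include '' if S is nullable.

S ::= e contributes {e}.
From S ::= K U e: add FIRST(K) = { e, z }.
S ::= t Q e contributes {t}.
From S ::= N: add FIRST(N) = { t, y, '' } (including '' since N is nullable).
Union: FIRST(S) = { e, t, y, z, '' }.

{ e, t, y, z, '' }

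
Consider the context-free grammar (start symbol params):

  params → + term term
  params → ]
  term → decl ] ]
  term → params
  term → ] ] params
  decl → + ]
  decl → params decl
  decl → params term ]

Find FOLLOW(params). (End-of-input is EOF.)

params is the start symbol, so EOF ∈ FOLLOW(params).
In term → params: params is at the end, add FOLLOW(term) = { EOF, +, ] }.
In term → ] ] params: params is at the end, add FOLLOW(term) = { EOF, +, ] }.
In decl → params decl: add FIRST(decl) = { +, ] }.
In decl → params term ]: add FIRST(term ]) = { +, ] }.
Union: FOLLOW(params) = { EOF, +, ] }.

{ EOF, +, ] }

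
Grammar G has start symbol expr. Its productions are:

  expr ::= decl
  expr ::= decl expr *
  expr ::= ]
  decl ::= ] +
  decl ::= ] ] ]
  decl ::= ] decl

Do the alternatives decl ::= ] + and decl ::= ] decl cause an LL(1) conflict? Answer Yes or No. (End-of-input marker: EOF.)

Yes

FIRST(] +) = { ] } and FIRST(] decl) = { ] }.
Both contain ], so the two alternatives are not disjoint — LL(1) conflict.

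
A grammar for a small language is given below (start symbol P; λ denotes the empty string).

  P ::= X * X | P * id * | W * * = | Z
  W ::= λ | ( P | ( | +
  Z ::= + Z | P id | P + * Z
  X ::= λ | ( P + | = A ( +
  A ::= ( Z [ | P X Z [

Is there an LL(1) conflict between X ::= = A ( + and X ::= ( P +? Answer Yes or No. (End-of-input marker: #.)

No

FIRST(= A ( +) = { = } and FIRST(( P +) = { ( }.
The FIRST sets are disjoint and neither alternative is nullable — no conflict.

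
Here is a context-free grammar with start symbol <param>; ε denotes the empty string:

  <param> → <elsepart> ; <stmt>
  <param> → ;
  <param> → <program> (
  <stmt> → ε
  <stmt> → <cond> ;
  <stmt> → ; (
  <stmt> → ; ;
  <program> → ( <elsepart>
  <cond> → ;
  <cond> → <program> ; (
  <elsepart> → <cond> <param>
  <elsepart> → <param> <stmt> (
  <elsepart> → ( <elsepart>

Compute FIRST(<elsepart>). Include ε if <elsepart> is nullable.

From <elsepart> → <cond> <param>: add FIRST(<cond>) = { (, ; }.
From <elsepart> → <param> <stmt> (: add FIRST(<param>) = { (, ; }.
<elsepart> → ( <elsepart> contributes {(}.
Union: FIRST(<elsepart>) = { (, ; }.

{ (, ; }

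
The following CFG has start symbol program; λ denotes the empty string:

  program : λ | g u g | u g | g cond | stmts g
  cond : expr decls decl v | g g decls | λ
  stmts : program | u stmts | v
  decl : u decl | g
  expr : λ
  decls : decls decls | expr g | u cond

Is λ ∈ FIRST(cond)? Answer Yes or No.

Yes

cond has an λ-production, so cond ⇒ λ.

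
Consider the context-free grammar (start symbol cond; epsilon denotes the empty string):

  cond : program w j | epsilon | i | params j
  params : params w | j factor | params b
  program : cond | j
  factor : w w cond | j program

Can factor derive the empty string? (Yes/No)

Nullable nonterminals: cond, program.
No production of factor has an RHS whose symbols are all nullable, so factor is not nullable.

No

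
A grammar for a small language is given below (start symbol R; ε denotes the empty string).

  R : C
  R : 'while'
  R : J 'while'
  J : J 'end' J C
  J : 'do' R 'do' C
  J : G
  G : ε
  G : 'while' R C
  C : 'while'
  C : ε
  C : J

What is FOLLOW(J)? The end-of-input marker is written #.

{ #, 'do', 'end', 'while' }

In R : J 'while': add FIRST('while') = { 'while' }.
In J : J 'end' J C: add FIRST('end' J C) = { 'end' }.
In J : J 'end' J C: add FIRST(C)\{ε} = { 'do', 'end', 'while' }.
  Since C is nullable, also add FOLLOW(J) = { #, 'do', 'end', 'while' }.
In C : J: J is at the end, add FOLLOW(C) = { #, 'do', 'end', 'while' }.
Union: FOLLOW(J) = { #, 'do', 'end', 'while' }.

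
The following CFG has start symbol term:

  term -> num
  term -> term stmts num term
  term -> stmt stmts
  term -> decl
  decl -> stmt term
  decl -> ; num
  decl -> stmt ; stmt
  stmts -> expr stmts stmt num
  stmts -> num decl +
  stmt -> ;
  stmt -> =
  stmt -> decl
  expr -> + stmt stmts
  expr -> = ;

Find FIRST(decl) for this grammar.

From decl -> stmt term: add FIRST(stmt) = { ;, = }.
decl -> ; num contributes {;}.
From decl -> stmt ; stmt: add FIRST(stmt) = { ;, = }.
Union: FIRST(decl) = { ;, = }.

{ ;, = }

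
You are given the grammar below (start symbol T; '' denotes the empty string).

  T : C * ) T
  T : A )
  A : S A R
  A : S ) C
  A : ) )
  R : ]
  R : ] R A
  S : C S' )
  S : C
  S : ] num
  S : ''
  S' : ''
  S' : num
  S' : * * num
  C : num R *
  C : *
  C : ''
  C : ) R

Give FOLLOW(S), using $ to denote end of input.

{ ), *, ], num }

In A : S A R: add FIRST(A R) = { ), *, ], num }.
In A : S ) C: add FIRST() C) = { ) }.
Union: FOLLOW(S) = { ), *, ], num }.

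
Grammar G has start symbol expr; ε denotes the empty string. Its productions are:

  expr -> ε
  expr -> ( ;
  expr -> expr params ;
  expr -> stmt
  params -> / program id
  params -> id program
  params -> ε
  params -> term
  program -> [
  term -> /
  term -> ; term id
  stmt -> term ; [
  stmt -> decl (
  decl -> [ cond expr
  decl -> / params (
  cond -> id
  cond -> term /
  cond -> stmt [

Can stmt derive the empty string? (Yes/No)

No

Nullable nonterminals: expr, params.
No production of stmt has an RHS whose symbols are all nullable, so stmt is not nullable.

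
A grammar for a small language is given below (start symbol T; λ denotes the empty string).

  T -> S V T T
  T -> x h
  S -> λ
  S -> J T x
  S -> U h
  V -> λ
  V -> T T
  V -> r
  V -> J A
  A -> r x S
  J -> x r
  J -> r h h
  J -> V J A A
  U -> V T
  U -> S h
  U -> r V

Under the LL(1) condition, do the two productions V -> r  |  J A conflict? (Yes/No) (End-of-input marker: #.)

FIRST(r) = { r } and FIRST(J A) = { h, r, x }.
Both contain r, so the two alternatives are not disjoint — LL(1) conflict.

Yes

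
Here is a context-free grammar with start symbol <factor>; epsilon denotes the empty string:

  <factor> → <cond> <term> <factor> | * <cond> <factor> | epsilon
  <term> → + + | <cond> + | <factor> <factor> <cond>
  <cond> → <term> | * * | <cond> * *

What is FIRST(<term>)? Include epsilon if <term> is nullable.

<term> → + + contributes {+}.
From <term> → <cond> +: add FIRST(<cond>) = { *, + }.
From <term> → <factor> <factor> <cond>: <factor>, <factor> nullable, take FIRST(<factor>) ∪ FIRST(<factor>) ∪ FIRST(<cond>) = { *, + }.
Union: FIRST(<term>) = { *, + }.

{ *, + }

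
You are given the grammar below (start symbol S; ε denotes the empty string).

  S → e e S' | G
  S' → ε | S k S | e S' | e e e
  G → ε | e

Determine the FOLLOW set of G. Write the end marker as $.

In S → G: G is at the end, add FOLLOW(S) = { $, k }.
Union: FOLLOW(G) = { $, k }.

{ $, k }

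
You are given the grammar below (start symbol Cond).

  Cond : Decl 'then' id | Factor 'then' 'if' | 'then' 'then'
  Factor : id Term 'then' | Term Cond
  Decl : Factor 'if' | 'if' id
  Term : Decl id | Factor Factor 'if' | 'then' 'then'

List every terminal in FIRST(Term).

{ 'if', 'then', id }

From Term : Decl id: add FIRST(Decl) = { 'if', 'then', id }.
From Term : Factor Factor 'if': add FIRST(Factor) = { 'if', 'then', id }.
Term : 'then' 'then' contributes {'then'}.
Union: FIRST(Term) = { 'if', 'then', id }.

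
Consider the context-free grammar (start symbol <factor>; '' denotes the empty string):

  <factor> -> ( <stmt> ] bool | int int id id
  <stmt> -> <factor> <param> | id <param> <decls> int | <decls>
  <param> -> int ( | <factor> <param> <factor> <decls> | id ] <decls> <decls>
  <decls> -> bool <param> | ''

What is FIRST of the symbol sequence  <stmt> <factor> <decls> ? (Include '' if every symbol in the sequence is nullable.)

{ (, bool, id, int }

Add FIRST(<stmt>)\{''} = { (, bool, id, int }; <stmt> is nullable, continue.
Add FIRST(<factor>) = { (, int }; <factor> is not nullable, stop.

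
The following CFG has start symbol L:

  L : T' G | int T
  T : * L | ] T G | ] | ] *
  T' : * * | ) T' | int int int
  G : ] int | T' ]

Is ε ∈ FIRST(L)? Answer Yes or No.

No nonterminal in this grammar is nullable.
No production of L has an RHS whose symbols are all nullable, so L is not nullable.

No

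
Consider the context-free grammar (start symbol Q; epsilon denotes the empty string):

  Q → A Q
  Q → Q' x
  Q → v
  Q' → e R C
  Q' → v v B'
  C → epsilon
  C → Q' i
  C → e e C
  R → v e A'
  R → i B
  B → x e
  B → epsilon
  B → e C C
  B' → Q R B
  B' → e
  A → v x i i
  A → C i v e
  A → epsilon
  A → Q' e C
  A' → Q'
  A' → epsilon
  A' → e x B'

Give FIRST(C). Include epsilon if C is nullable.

C → epsilon contributes epsilon.
From C → Q' i: add FIRST(Q') = { e, v }.
C → e e C contributes {e}.
Union: FIRST(C) = { e, v, epsilon }.

{ e, v, epsilon }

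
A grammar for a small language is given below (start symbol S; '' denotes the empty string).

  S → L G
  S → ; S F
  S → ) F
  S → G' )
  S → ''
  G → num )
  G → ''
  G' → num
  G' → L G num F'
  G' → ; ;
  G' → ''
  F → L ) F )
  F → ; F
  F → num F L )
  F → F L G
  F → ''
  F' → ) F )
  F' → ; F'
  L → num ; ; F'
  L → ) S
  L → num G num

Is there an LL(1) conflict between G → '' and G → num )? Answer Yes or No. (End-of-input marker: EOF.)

FIRST('') = { '' } and FIRST(num )) = { num }.
The first alternative is nullable and FOLLOW(G) = { EOF, ), ;, num } shares num with FIRST of the second — conflict.

Yes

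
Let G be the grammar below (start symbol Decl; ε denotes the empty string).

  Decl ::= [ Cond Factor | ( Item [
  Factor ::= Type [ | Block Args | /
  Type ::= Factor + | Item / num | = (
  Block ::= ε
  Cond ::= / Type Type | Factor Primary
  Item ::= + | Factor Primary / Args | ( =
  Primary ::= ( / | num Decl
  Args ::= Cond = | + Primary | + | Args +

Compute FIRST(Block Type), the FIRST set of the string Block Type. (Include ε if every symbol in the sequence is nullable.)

Add FIRST(Block)\{ε} = {  }; Block is nullable, continue.
Add FIRST(Type) = { (, +, /, = }; Type is not nullable, stop.

{ (, +, /, = }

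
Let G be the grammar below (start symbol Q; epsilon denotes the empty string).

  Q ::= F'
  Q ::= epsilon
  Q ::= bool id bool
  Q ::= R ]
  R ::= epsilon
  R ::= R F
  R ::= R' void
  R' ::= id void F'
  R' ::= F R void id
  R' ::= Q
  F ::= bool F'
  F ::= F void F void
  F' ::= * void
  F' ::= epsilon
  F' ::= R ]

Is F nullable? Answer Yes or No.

Nullable nonterminals: F', Q, R, R'.
No production of F has an RHS whose symbols are all nullable, so F is not nullable.

No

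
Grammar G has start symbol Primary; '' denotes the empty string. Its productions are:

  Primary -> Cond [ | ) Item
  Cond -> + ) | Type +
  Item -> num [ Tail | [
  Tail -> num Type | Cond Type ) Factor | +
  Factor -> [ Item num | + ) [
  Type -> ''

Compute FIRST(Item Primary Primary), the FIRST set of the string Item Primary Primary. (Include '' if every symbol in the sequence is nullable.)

{ [, num }

Add FIRST(Item) = { [, num }; Item is not nullable, stop.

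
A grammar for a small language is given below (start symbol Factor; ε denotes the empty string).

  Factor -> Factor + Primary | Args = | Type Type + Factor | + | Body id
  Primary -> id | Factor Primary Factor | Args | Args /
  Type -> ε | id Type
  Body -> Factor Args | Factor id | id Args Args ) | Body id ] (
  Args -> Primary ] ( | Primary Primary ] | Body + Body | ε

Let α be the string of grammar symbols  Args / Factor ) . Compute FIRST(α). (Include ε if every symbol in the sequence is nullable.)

{ +, /, =, ], id }

Add FIRST(Args)\{ε} = { +, /, =, ], id }; Args is nullable, continue.
/ is a terminal; add {/} and stop.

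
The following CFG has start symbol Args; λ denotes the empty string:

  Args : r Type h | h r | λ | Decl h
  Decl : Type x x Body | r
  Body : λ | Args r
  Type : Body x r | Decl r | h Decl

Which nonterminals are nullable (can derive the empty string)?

{ Args, Body }

Directly nullable (have an λ-production): Args, Body.
No other nonterminal has a production whose RHS symbols are all nullable.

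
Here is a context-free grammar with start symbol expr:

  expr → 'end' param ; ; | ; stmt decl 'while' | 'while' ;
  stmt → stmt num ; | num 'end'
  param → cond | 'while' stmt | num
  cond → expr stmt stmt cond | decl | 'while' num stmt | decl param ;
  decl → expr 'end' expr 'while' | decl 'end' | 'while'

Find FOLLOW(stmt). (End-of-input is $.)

{ 'end', 'while', ;, num }

In expr → ; stmt decl 'while': add FIRST(decl 'while') = { 'end', 'while', ; }.
In stmt → stmt num ;: add FIRST(num ;) = { num }.
In param → 'while' stmt: stmt is at the end, add FOLLOW(param) = { ; }.
In cond → expr stmt stmt cond: add FIRST(stmt cond) = { num }.
In cond → expr stmt stmt cond: add FIRST(cond) = { 'end', 'while', ; }.
In cond → 'while' num stmt: stmt is at the end, add FOLLOW(cond) = { ; }.
Union: FOLLOW(stmt) = { 'end', 'while', ;, num }.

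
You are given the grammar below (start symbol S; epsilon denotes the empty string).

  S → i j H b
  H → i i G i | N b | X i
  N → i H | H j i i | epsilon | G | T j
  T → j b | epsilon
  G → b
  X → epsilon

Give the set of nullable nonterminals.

{ N, T, X }

Directly nullable (have an epsilon-production): N, T, X.
No other nonterminal has a production whose RHS symbols are all nullable.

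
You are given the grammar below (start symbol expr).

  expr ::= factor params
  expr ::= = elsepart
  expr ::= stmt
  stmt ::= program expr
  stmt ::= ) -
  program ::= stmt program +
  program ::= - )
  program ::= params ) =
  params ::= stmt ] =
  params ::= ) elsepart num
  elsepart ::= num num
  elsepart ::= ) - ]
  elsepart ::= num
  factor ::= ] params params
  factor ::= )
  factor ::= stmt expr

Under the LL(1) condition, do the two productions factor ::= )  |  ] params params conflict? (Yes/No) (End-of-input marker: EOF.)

FIRST()) = { ) } and FIRST(] params params) = { ] }.
The FIRST sets are disjoint and neither alternative is nullable — no conflict.

No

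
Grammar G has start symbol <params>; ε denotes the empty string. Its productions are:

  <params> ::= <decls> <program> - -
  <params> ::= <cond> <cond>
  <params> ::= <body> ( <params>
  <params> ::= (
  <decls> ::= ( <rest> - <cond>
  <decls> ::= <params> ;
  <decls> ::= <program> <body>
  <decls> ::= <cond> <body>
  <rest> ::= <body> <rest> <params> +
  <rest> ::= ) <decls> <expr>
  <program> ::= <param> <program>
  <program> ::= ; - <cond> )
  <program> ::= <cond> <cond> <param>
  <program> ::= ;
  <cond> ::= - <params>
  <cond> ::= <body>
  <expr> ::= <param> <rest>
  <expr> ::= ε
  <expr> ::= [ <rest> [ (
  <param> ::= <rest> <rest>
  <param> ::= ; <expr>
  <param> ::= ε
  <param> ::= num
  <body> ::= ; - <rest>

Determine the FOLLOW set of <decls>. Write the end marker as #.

In <params> ::= <decls> <program> - -: add FIRST(<program> - -) = { ), -, ;, num }.
In <rest> ::= ) <decls> <expr>: add FIRST(<expr>)\{ε} = { ), ;, [, num }.
  Since <expr> is nullable, also add FOLLOW(<rest>) = { #, (, ), +, -, ;, [, num }.
Union: FOLLOW(<decls>) = { #, (, ), +, -, ;, [, num }.

{ #, (, ), +, -, ;, [, num }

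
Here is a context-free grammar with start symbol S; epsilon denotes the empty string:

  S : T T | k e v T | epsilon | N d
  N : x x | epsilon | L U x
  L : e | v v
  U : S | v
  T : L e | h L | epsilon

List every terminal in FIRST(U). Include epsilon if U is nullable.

From U : S: add FIRST(S) = { d, e, h, k, v, x, epsilon } (including epsilon since S is nullable).
U : v contributes {v}.
Union: FIRST(U) = { d, e, h, k, v, x, epsilon }.

{ d, e, h, k, v, x, epsilon }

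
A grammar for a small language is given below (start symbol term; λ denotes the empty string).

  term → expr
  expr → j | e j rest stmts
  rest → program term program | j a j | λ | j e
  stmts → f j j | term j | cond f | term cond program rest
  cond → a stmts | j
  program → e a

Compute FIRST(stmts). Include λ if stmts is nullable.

{ a, e, f, j }

stmts → f j j contributes {f}.
From stmts → term j: add FIRST(term) = { e, j }.
From stmts → cond f: add FIRST(cond) = { a, j }.
From stmts → term cond program rest: add FIRST(term) = { e, j }.
Union: FIRST(stmts) = { a, e, f, j }.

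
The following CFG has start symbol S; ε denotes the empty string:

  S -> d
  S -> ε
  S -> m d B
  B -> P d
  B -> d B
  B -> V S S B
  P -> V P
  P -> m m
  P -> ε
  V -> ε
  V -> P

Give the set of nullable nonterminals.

{ P, S, V }

Directly nullable (have an ε-production): S, P, V.
No other nonterminal has a production whose RHS symbols are all nullable.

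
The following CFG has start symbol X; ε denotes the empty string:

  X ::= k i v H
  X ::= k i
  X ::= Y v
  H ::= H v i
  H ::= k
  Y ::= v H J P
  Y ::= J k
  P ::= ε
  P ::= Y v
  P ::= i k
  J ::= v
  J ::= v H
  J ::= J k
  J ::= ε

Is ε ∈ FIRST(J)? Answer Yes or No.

Yes

J has an ε-production, so J ⇒ ε.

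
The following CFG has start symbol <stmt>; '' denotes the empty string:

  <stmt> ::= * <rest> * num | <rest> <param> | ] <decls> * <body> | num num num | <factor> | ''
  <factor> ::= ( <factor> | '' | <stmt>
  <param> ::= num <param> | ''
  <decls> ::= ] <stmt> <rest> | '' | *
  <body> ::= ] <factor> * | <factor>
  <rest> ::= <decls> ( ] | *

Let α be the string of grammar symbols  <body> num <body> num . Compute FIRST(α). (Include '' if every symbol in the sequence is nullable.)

Add FIRST(<body>)\{''} = { (, *, ], num }; <body> is nullable, continue.
num is a terminal; add {num} and stop.

{ (, *, ], num }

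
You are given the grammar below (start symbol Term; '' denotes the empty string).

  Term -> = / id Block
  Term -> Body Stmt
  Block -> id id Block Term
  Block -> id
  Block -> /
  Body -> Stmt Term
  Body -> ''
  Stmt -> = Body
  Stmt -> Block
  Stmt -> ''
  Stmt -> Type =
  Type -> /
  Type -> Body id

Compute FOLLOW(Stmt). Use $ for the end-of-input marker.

In Term -> Body Stmt: Stmt is at the end, add FOLLOW(Term) = { $, /, =, id }.
In Body -> Stmt Term: add FIRST(Term)\{''} = { /, =, id }.
  Since Term is nullable, also add FOLLOW(Body) = { $, /, =, id }.
Union: FOLLOW(Stmt) = { $, /, =, id }.

{ $, /, =, id }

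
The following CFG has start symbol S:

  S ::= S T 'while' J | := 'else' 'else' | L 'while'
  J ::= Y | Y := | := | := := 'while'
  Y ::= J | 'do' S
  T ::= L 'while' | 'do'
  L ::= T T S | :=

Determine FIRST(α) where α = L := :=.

{ 'do', := }

Add FIRST(L) = { 'do', := }; L is not nullable, stop.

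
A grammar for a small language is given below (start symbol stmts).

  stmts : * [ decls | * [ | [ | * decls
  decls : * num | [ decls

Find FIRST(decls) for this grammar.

{ *, [ }

decls : * num contributes {*}.
decls : [ decls contributes {[}.
Union: FIRST(decls) = { *, [ }.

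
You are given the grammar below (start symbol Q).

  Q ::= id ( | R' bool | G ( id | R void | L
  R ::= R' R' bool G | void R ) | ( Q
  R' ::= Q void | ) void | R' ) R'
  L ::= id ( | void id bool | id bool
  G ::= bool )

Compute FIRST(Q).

{ (, ), bool, id, void }

Q ::= id ( contributes {id}.
From Q ::= R' bool: add FIRST(R') = { (, ), bool, id, void }.
From Q ::= G ( id: add FIRST(G) = { bool }.
From Q ::= R void: add FIRST(R) = { (, ), bool, id, void }.
From Q ::= L: add FIRST(L) = { id, void }.
Union: FIRST(Q) = { (, ), bool, id, void }.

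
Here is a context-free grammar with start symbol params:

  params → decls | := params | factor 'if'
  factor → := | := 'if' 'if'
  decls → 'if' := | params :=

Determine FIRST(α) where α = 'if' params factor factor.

'if' is a terminal; add {'if'} and stop.

{ 'if' }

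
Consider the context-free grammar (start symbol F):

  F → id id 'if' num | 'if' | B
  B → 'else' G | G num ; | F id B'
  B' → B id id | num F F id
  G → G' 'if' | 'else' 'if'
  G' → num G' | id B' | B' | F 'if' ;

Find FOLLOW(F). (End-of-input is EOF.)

F is the start symbol, so EOF ∈ FOLLOW(F).
In B → F id B': add FIRST(id B') = { id }.
In B' → num F F id: add FIRST(F id) = { 'else', 'if', id, num }.
In B' → num F F id: add FIRST(id) = { id }.
In G' → F 'if' ;: add FIRST('if' ;) = { 'if' }.
Union: FOLLOW(F) = { EOF, 'else', 'if', id, num }.

{ EOF, 'else', 'if', id, num }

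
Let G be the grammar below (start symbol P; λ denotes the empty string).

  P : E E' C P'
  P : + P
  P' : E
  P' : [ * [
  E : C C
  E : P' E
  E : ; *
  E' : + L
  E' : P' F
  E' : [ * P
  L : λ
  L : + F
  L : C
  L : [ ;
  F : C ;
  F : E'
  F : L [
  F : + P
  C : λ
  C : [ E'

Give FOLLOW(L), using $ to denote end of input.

{ $, +, ;, [ }

In E' : + L: L is at the end, add FOLLOW(E') = { $, +, ;, [ }.
In F : L [: add FIRST([) = { [ }.
Union: FOLLOW(L) = { $, +, ;, [ }.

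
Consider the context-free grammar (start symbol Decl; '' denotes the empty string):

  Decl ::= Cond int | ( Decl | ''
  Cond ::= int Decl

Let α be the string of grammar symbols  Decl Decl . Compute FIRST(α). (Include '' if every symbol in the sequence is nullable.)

{ (, int, '' }

Add FIRST(Decl)\{''} = { (, int }; Decl is nullable, continue.
Add FIRST(Decl)\{''} = { (, int }; Decl is nullable, continue.
Every symbol is nullable, so include ''.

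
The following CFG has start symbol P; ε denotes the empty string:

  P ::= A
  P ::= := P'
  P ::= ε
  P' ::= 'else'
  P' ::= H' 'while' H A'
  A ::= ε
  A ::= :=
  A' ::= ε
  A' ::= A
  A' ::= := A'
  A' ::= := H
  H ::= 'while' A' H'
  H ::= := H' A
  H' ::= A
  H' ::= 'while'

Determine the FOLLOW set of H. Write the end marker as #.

{ #, 'while', := }

In P' ::= H' 'while' H A': add FIRST(A')\{ε} = { := }.
  Since A' is nullable, also add FOLLOW(P') = { # }.
In A' ::= := H: H is at the end, add FOLLOW(A') = { #, 'while', := }.
Union: FOLLOW(H) = { #, 'while', := }.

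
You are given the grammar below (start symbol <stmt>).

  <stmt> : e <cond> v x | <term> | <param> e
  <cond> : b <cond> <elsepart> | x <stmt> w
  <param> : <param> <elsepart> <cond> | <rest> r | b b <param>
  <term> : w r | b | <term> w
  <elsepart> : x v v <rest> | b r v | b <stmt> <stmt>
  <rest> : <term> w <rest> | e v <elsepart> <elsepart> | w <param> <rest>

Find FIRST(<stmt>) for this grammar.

<stmt> : e <cond> v x contributes {e}.
From <stmt> : <term>: add FIRST(<term>) = { b, w }.
From <stmt> : <param> e: add FIRST(<param>) = { b, e, w }.
Union: FIRST(<stmt>) = { b, e, w }.

{ b, e, w }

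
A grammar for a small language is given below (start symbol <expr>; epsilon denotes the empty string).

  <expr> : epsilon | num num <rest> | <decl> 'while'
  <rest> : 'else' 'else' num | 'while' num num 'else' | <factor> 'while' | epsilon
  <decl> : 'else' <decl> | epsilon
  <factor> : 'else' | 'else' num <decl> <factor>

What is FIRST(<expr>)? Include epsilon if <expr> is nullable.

<expr> : epsilon contributes epsilon.
<expr> : num num <rest> contributes {num}.
From <expr> : <decl> 'while': <decl> nullable, take FIRST(<decl>) ∪ {'while'} = { 'else', 'while' }.
Union: FIRST(<expr>) = { 'else', 'while', num, epsilon }.

{ 'else', 'while', num, epsilon }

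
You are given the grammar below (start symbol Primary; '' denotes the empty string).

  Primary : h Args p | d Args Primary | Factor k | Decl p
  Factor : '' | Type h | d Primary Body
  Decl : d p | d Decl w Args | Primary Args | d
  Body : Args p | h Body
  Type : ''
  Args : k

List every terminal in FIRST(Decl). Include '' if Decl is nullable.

{ d, h, k }

Decl : d p contributes {d}.
Decl : d Decl w Args contributes {d}.
From Decl : Primary Args: add FIRST(Primary) = { d, h, k }.
Decl : d contributes {d}.
Union: FIRST(Decl) = { d, h, k }.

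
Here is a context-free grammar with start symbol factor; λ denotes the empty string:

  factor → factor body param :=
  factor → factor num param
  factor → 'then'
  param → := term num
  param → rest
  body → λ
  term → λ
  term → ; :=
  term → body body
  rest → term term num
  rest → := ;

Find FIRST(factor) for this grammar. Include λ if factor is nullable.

{ 'then' }

From factor → factor body param :=: add FIRST(factor) = { 'then' }.
From factor → factor num param: add FIRST(factor) = { 'then' }.
factor → 'then' contributes {'then'}.
Union: FIRST(factor) = { 'then' }.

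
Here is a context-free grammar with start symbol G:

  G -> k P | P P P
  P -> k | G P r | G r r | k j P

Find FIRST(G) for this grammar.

G -> k P contributes {k}.
From G -> P P P: add FIRST(P) = { k }.
Union: FIRST(G) = { k }.

{ k }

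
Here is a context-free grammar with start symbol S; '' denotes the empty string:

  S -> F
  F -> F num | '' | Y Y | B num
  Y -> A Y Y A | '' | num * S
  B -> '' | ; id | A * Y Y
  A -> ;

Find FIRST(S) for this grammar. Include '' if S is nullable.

From S -> F: add FIRST(F) = { ;, num, '' } (including '' since F is nullable).
Union: FIRST(S) = { ;, num, '' }.

{ ;, num, '' }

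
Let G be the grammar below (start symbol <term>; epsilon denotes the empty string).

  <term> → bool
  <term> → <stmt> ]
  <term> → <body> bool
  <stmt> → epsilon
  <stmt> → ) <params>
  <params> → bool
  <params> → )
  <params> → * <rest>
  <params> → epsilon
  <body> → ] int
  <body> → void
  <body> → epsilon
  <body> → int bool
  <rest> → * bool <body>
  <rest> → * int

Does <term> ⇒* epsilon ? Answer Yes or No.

No

Nullable nonterminals: <body>, <params>, <stmt>.
No production of <term> has an RHS whose symbols are all nullable, so <term> is not nullable.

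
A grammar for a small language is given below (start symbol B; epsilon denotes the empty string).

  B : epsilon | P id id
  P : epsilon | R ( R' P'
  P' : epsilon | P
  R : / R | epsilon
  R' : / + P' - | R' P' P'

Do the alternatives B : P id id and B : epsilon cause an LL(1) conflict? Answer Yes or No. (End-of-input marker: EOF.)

FIRST(P id id) = { (, /, id } and FIRST(epsilon) = { epsilon }.
The second is nullable but FOLLOW(B) = { EOF } is disjoint from FIRST of the first.

No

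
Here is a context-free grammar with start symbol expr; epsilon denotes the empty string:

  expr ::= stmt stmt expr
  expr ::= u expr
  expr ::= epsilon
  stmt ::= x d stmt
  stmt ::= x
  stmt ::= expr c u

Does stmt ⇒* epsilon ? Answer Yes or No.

Nullable nonterminals: expr.
No production of stmt has an RHS whose symbols are all nullable, so stmt is not nullable.

No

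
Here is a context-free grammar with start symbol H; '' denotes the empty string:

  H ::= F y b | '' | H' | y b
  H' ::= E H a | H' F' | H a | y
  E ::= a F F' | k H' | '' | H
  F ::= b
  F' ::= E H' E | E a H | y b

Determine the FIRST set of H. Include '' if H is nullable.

{ a, b, k, y, '' }

From H ::= F y b: add FIRST(F) = { b }.
H ::= '' contributes ''.
From H ::= H': add FIRST(H') = { a, b, k, y }.
H ::= y b contributes {y}.
Union: FIRST(H) = { a, b, k, y, '' }.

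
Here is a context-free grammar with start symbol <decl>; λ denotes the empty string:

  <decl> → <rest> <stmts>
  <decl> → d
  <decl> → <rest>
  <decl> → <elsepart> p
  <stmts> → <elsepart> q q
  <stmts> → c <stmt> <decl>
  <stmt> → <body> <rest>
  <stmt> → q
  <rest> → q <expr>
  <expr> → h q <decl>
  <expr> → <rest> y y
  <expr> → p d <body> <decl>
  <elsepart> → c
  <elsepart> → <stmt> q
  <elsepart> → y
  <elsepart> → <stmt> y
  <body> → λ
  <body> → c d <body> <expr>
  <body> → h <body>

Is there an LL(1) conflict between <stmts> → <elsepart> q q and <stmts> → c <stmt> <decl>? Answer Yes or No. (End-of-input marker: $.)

Yes

FIRST(<elsepart> q q) = { c, h, q, y } and FIRST(c <stmt> <decl>) = { c }.
Both contain c, so the two alternatives are not disjoint — LL(1) conflict.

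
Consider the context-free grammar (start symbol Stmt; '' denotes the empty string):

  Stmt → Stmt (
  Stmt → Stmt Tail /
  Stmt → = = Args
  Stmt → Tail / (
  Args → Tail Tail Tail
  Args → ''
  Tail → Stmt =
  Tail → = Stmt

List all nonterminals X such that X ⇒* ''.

{ Args }

Directly nullable (have an ''-production): Args.
No other nonterminal has a production whose RHS symbols are all nullable.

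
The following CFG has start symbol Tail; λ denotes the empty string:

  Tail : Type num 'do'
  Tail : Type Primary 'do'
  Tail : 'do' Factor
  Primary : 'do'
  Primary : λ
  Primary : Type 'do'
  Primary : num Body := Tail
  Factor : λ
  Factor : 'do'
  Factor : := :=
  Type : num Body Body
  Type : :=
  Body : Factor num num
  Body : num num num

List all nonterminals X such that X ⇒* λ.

{ Factor, Primary }

Directly nullable (have an λ-production): Primary, Factor.
No other nonterminal has a production whose RHS symbols are all nullable.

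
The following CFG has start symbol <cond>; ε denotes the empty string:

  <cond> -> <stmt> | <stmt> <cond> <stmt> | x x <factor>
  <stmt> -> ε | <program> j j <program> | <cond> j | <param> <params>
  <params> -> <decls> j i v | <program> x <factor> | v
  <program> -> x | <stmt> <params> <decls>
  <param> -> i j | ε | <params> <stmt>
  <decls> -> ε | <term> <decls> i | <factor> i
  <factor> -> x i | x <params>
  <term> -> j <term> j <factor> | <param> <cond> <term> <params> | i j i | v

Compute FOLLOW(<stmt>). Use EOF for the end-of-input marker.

In <cond> -> <stmt>: <stmt> is at the end, add FOLLOW(<cond>) = { EOF, i, j, v, x }.
In <cond> -> <stmt> <cond> <stmt>: add FIRST(<cond> <stmt>)\{ε} = { i, j, v, x }.
  Since <cond> <stmt> is nullable, also add FOLLOW(<cond>) = { EOF, i, j, v, x }.
In <cond> -> <stmt> <cond> <stmt>: <stmt> is at the end, add FOLLOW(<cond>) = { EOF, i, j, v, x }.
In <program> -> <stmt> <params> <decls>: add FIRST(<params> <decls>) = { i, j, v, x }.
In <param> -> <params> <stmt>: <stmt> is at the end, add FOLLOW(<param>) = { i, j, v, x }.
Union: FOLLOW(<stmt>) = { EOF, i, j, v, x }.

{ EOF, i, j, v, x }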